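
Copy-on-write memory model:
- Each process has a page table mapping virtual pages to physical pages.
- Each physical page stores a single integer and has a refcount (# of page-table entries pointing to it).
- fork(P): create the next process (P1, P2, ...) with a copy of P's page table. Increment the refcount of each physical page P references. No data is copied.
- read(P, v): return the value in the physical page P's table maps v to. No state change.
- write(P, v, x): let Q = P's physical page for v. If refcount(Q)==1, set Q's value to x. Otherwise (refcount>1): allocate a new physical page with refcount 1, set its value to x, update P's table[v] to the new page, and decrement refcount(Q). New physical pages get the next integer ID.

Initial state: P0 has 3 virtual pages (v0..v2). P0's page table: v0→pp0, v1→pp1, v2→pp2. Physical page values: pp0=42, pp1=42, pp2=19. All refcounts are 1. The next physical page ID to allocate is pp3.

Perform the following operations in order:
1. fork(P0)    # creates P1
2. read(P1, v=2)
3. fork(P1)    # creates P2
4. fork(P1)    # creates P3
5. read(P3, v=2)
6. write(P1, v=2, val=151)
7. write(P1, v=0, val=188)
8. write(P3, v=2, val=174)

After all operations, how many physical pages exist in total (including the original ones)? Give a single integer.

Answer: 6

Derivation:
Op 1: fork(P0) -> P1. 3 ppages; refcounts: pp0:2 pp1:2 pp2:2
Op 2: read(P1, v2) -> 19. No state change.
Op 3: fork(P1) -> P2. 3 ppages; refcounts: pp0:3 pp1:3 pp2:3
Op 4: fork(P1) -> P3. 3 ppages; refcounts: pp0:4 pp1:4 pp2:4
Op 5: read(P3, v2) -> 19. No state change.
Op 6: write(P1, v2, 151). refcount(pp2)=4>1 -> COPY to pp3. 4 ppages; refcounts: pp0:4 pp1:4 pp2:3 pp3:1
Op 7: write(P1, v0, 188). refcount(pp0)=4>1 -> COPY to pp4. 5 ppages; refcounts: pp0:3 pp1:4 pp2:3 pp3:1 pp4:1
Op 8: write(P3, v2, 174). refcount(pp2)=3>1 -> COPY to pp5. 6 ppages; refcounts: pp0:3 pp1:4 pp2:2 pp3:1 pp4:1 pp5:1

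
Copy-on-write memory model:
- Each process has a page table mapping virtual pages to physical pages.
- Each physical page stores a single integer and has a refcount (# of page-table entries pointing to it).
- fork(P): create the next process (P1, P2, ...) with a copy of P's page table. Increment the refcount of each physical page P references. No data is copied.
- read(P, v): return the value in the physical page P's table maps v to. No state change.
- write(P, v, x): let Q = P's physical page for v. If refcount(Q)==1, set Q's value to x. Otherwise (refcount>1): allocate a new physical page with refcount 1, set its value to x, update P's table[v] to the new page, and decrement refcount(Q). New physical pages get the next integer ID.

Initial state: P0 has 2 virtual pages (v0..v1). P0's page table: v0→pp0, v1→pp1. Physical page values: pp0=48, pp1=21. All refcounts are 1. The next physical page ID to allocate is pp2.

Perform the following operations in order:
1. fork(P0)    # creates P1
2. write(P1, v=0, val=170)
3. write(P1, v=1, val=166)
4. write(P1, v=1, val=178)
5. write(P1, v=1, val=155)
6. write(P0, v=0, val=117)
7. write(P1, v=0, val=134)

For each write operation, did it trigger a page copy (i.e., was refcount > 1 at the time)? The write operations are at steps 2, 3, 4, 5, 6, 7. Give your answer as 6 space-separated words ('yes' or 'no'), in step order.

Op 1: fork(P0) -> P1. 2 ppages; refcounts: pp0:2 pp1:2
Op 2: write(P1, v0, 170). refcount(pp0)=2>1 -> COPY to pp2. 3 ppages; refcounts: pp0:1 pp1:2 pp2:1
Op 3: write(P1, v1, 166). refcount(pp1)=2>1 -> COPY to pp3. 4 ppages; refcounts: pp0:1 pp1:1 pp2:1 pp3:1
Op 4: write(P1, v1, 178). refcount(pp3)=1 -> write in place. 4 ppages; refcounts: pp0:1 pp1:1 pp2:1 pp3:1
Op 5: write(P1, v1, 155). refcount(pp3)=1 -> write in place. 4 ppages; refcounts: pp0:1 pp1:1 pp2:1 pp3:1
Op 6: write(P0, v0, 117). refcount(pp0)=1 -> write in place. 4 ppages; refcounts: pp0:1 pp1:1 pp2:1 pp3:1
Op 7: write(P1, v0, 134). refcount(pp2)=1 -> write in place. 4 ppages; refcounts: pp0:1 pp1:1 pp2:1 pp3:1

yes yes no no no no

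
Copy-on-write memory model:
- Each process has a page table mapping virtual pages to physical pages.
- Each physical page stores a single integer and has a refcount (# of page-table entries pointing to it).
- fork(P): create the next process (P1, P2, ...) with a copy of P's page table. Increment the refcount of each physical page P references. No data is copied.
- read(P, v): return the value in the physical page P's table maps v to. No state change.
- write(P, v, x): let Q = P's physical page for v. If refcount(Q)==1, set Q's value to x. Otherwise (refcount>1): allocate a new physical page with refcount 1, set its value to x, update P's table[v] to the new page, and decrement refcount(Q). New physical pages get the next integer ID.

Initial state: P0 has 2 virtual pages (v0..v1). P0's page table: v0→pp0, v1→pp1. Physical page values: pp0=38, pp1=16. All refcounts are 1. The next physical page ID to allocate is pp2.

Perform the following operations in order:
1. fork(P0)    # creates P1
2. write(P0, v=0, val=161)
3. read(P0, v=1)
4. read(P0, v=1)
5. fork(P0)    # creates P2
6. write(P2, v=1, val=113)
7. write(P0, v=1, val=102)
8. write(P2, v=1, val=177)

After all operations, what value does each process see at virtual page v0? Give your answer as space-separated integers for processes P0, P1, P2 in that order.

Answer: 161 38 161

Derivation:
Op 1: fork(P0) -> P1. 2 ppages; refcounts: pp0:2 pp1:2
Op 2: write(P0, v0, 161). refcount(pp0)=2>1 -> COPY to pp2. 3 ppages; refcounts: pp0:1 pp1:2 pp2:1
Op 3: read(P0, v1) -> 16. No state change.
Op 4: read(P0, v1) -> 16. No state change.
Op 5: fork(P0) -> P2. 3 ppages; refcounts: pp0:1 pp1:3 pp2:2
Op 6: write(P2, v1, 113). refcount(pp1)=3>1 -> COPY to pp3. 4 ppages; refcounts: pp0:1 pp1:2 pp2:2 pp3:1
Op 7: write(P0, v1, 102). refcount(pp1)=2>1 -> COPY to pp4. 5 ppages; refcounts: pp0:1 pp1:1 pp2:2 pp3:1 pp4:1
Op 8: write(P2, v1, 177). refcount(pp3)=1 -> write in place. 5 ppages; refcounts: pp0:1 pp1:1 pp2:2 pp3:1 pp4:1
P0: v0 -> pp2 = 161
P1: v0 -> pp0 = 38
P2: v0 -> pp2 = 161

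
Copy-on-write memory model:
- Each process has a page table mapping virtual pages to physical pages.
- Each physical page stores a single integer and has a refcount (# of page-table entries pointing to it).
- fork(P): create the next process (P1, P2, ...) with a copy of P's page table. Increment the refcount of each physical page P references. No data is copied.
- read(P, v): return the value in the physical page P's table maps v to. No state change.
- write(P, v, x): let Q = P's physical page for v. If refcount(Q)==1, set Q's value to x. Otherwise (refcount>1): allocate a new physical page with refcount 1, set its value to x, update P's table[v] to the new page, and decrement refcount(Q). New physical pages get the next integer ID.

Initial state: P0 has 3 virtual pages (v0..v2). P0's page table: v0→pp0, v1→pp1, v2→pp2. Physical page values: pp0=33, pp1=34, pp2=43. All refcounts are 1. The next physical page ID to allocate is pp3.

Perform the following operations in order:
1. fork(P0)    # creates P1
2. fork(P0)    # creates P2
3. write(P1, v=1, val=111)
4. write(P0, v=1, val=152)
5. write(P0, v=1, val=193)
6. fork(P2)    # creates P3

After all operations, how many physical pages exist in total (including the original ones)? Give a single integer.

Answer: 5

Derivation:
Op 1: fork(P0) -> P1. 3 ppages; refcounts: pp0:2 pp1:2 pp2:2
Op 2: fork(P0) -> P2. 3 ppages; refcounts: pp0:3 pp1:3 pp2:3
Op 3: write(P1, v1, 111). refcount(pp1)=3>1 -> COPY to pp3. 4 ppages; refcounts: pp0:3 pp1:2 pp2:3 pp3:1
Op 4: write(P0, v1, 152). refcount(pp1)=2>1 -> COPY to pp4. 5 ppages; refcounts: pp0:3 pp1:1 pp2:3 pp3:1 pp4:1
Op 5: write(P0, v1, 193). refcount(pp4)=1 -> write in place. 5 ppages; refcounts: pp0:3 pp1:1 pp2:3 pp3:1 pp4:1
Op 6: fork(P2) -> P3. 5 ppages; refcounts: pp0:4 pp1:2 pp2:4 pp3:1 pp4:1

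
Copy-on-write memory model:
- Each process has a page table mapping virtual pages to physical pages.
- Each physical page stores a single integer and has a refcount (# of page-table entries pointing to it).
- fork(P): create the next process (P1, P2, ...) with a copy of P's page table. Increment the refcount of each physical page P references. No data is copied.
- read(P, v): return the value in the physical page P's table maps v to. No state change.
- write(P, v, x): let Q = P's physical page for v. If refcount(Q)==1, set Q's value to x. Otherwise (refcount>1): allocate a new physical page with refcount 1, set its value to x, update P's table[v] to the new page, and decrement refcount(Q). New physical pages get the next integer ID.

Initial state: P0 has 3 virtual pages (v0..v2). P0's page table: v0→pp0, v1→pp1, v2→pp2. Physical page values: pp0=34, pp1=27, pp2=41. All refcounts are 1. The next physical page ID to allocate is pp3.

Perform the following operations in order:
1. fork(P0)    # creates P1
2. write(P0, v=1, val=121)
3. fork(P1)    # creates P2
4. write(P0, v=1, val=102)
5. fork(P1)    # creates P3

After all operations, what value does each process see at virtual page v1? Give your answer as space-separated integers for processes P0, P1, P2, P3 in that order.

Op 1: fork(P0) -> P1. 3 ppages; refcounts: pp0:2 pp1:2 pp2:2
Op 2: write(P0, v1, 121). refcount(pp1)=2>1 -> COPY to pp3. 4 ppages; refcounts: pp0:2 pp1:1 pp2:2 pp3:1
Op 3: fork(P1) -> P2. 4 ppages; refcounts: pp0:3 pp1:2 pp2:3 pp3:1
Op 4: write(P0, v1, 102). refcount(pp3)=1 -> write in place. 4 ppages; refcounts: pp0:3 pp1:2 pp2:3 pp3:1
Op 5: fork(P1) -> P3. 4 ppages; refcounts: pp0:4 pp1:3 pp2:4 pp3:1
P0: v1 -> pp3 = 102
P1: v1 -> pp1 = 27
P2: v1 -> pp1 = 27
P3: v1 -> pp1 = 27

Answer: 102 27 27 27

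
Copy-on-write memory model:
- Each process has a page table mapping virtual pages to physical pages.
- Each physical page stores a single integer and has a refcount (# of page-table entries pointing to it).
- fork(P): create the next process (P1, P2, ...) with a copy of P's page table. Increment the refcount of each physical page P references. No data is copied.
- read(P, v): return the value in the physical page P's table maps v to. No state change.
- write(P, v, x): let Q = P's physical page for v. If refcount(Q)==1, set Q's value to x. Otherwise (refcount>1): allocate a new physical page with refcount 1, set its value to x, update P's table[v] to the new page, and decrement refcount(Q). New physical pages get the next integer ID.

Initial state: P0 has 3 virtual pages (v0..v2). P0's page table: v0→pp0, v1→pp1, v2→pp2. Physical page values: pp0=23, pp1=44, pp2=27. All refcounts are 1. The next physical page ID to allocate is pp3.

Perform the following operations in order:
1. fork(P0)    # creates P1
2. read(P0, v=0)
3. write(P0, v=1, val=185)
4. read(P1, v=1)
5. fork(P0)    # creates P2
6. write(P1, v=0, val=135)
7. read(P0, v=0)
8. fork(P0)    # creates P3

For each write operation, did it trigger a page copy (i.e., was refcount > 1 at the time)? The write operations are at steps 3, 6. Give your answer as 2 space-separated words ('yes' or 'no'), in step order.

Op 1: fork(P0) -> P1. 3 ppages; refcounts: pp0:2 pp1:2 pp2:2
Op 2: read(P0, v0) -> 23. No state change.
Op 3: write(P0, v1, 185). refcount(pp1)=2>1 -> COPY to pp3. 4 ppages; refcounts: pp0:2 pp1:1 pp2:2 pp3:1
Op 4: read(P1, v1) -> 44. No state change.
Op 5: fork(P0) -> P2. 4 ppages; refcounts: pp0:3 pp1:1 pp2:3 pp3:2
Op 6: write(P1, v0, 135). refcount(pp0)=3>1 -> COPY to pp4. 5 ppages; refcounts: pp0:2 pp1:1 pp2:3 pp3:2 pp4:1
Op 7: read(P0, v0) -> 23. No state change.
Op 8: fork(P0) -> P3. 5 ppages; refcounts: pp0:3 pp1:1 pp2:4 pp3:3 pp4:1

yes yes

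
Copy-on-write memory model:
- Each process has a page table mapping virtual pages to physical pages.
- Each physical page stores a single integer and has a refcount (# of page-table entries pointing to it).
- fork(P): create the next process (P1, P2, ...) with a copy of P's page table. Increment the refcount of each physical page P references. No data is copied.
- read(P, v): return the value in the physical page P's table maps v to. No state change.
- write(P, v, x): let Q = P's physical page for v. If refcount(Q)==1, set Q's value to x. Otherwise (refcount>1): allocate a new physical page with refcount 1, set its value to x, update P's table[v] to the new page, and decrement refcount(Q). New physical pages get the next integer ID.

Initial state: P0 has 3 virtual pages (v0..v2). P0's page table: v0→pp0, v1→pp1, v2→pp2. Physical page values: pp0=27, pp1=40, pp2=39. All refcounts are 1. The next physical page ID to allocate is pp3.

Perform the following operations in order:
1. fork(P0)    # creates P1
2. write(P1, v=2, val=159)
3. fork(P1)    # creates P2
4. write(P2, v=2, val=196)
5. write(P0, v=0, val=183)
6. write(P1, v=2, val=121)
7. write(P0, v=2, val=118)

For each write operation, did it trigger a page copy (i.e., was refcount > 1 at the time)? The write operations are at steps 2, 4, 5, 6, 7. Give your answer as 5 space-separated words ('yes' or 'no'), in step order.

Op 1: fork(P0) -> P1. 3 ppages; refcounts: pp0:2 pp1:2 pp2:2
Op 2: write(P1, v2, 159). refcount(pp2)=2>1 -> COPY to pp3. 4 ppages; refcounts: pp0:2 pp1:2 pp2:1 pp3:1
Op 3: fork(P1) -> P2. 4 ppages; refcounts: pp0:3 pp1:3 pp2:1 pp3:2
Op 4: write(P2, v2, 196). refcount(pp3)=2>1 -> COPY to pp4. 5 ppages; refcounts: pp0:3 pp1:3 pp2:1 pp3:1 pp4:1
Op 5: write(P0, v0, 183). refcount(pp0)=3>1 -> COPY to pp5. 6 ppages; refcounts: pp0:2 pp1:3 pp2:1 pp3:1 pp4:1 pp5:1
Op 6: write(P1, v2, 121). refcount(pp3)=1 -> write in place. 6 ppages; refcounts: pp0:2 pp1:3 pp2:1 pp3:1 pp4:1 pp5:1
Op 7: write(P0, v2, 118). refcount(pp2)=1 -> write in place. 6 ppages; refcounts: pp0:2 pp1:3 pp2:1 pp3:1 pp4:1 pp5:1

yes yes yes no no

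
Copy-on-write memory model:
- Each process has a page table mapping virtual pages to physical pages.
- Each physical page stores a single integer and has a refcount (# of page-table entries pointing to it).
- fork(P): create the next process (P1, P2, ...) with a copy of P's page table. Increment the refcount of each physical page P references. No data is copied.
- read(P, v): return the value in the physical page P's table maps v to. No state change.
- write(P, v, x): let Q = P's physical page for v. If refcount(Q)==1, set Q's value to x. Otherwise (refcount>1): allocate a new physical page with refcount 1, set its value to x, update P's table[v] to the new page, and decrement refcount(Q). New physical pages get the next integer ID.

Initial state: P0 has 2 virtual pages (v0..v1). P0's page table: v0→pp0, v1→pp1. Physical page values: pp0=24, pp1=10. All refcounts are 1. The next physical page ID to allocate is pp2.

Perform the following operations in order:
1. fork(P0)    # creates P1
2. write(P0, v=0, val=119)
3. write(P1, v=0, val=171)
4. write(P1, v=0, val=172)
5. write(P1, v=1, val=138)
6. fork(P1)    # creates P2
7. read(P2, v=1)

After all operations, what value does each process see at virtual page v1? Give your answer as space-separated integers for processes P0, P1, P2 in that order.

Answer: 10 138 138

Derivation:
Op 1: fork(P0) -> P1. 2 ppages; refcounts: pp0:2 pp1:2
Op 2: write(P0, v0, 119). refcount(pp0)=2>1 -> COPY to pp2. 3 ppages; refcounts: pp0:1 pp1:2 pp2:1
Op 3: write(P1, v0, 171). refcount(pp0)=1 -> write in place. 3 ppages; refcounts: pp0:1 pp1:2 pp2:1
Op 4: write(P1, v0, 172). refcount(pp0)=1 -> write in place. 3 ppages; refcounts: pp0:1 pp1:2 pp2:1
Op 5: write(P1, v1, 138). refcount(pp1)=2>1 -> COPY to pp3. 4 ppages; refcounts: pp0:1 pp1:1 pp2:1 pp3:1
Op 6: fork(P1) -> P2. 4 ppages; refcounts: pp0:2 pp1:1 pp2:1 pp3:2
Op 7: read(P2, v1) -> 138. No state change.
P0: v1 -> pp1 = 10
P1: v1 -> pp3 = 138
P2: v1 -> pp3 = 138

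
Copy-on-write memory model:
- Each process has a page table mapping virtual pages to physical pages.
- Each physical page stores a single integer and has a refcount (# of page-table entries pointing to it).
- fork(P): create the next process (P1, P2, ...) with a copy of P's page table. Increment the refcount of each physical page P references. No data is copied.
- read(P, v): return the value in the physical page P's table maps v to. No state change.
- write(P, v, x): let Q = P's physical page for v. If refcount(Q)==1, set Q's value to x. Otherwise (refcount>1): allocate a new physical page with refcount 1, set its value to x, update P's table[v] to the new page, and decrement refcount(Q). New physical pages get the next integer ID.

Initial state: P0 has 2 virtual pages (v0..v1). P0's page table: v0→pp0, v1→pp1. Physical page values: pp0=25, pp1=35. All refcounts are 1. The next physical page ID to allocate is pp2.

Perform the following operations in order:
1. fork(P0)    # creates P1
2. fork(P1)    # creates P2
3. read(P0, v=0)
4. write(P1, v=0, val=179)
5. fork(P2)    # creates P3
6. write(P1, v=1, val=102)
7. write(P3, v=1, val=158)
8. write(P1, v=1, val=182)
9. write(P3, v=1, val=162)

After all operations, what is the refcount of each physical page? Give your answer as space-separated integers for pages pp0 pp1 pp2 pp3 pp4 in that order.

Op 1: fork(P0) -> P1. 2 ppages; refcounts: pp0:2 pp1:2
Op 2: fork(P1) -> P2. 2 ppages; refcounts: pp0:3 pp1:3
Op 3: read(P0, v0) -> 25. No state change.
Op 4: write(P1, v0, 179). refcount(pp0)=3>1 -> COPY to pp2. 3 ppages; refcounts: pp0:2 pp1:3 pp2:1
Op 5: fork(P2) -> P3. 3 ppages; refcounts: pp0:3 pp1:4 pp2:1
Op 6: write(P1, v1, 102). refcount(pp1)=4>1 -> COPY to pp3. 4 ppages; refcounts: pp0:3 pp1:3 pp2:1 pp3:1
Op 7: write(P3, v1, 158). refcount(pp1)=3>1 -> COPY to pp4. 5 ppages; refcounts: pp0:3 pp1:2 pp2:1 pp3:1 pp4:1
Op 8: write(P1, v1, 182). refcount(pp3)=1 -> write in place. 5 ppages; refcounts: pp0:3 pp1:2 pp2:1 pp3:1 pp4:1
Op 9: write(P3, v1, 162). refcount(pp4)=1 -> write in place. 5 ppages; refcounts: pp0:3 pp1:2 pp2:1 pp3:1 pp4:1

Answer: 3 2 1 1 1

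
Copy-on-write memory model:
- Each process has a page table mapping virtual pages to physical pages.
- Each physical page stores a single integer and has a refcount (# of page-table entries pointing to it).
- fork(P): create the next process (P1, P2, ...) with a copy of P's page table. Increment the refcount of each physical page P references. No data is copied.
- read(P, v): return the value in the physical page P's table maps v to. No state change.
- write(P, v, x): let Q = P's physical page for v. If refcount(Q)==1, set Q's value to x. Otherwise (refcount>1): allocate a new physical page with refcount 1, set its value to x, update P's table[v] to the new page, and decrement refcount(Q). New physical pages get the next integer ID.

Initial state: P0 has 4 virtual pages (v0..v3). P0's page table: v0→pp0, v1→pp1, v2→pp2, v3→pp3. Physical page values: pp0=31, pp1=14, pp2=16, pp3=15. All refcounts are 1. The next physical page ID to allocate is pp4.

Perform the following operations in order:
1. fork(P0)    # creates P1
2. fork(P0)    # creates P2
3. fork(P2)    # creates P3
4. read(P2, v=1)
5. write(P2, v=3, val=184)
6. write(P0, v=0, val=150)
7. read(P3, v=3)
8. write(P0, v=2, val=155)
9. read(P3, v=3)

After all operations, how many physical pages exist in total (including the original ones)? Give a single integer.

Op 1: fork(P0) -> P1. 4 ppages; refcounts: pp0:2 pp1:2 pp2:2 pp3:2
Op 2: fork(P0) -> P2. 4 ppages; refcounts: pp0:3 pp1:3 pp2:3 pp3:3
Op 3: fork(P2) -> P3. 4 ppages; refcounts: pp0:4 pp1:4 pp2:4 pp3:4
Op 4: read(P2, v1) -> 14. No state change.
Op 5: write(P2, v3, 184). refcount(pp3)=4>1 -> COPY to pp4. 5 ppages; refcounts: pp0:4 pp1:4 pp2:4 pp3:3 pp4:1
Op 6: write(P0, v0, 150). refcount(pp0)=4>1 -> COPY to pp5. 6 ppages; refcounts: pp0:3 pp1:4 pp2:4 pp3:3 pp4:1 pp5:1
Op 7: read(P3, v3) -> 15. No state change.
Op 8: write(P0, v2, 155). refcount(pp2)=4>1 -> COPY to pp6. 7 ppages; refcounts: pp0:3 pp1:4 pp2:3 pp3:3 pp4:1 pp5:1 pp6:1
Op 9: read(P3, v3) -> 15. No state change.

Answer: 7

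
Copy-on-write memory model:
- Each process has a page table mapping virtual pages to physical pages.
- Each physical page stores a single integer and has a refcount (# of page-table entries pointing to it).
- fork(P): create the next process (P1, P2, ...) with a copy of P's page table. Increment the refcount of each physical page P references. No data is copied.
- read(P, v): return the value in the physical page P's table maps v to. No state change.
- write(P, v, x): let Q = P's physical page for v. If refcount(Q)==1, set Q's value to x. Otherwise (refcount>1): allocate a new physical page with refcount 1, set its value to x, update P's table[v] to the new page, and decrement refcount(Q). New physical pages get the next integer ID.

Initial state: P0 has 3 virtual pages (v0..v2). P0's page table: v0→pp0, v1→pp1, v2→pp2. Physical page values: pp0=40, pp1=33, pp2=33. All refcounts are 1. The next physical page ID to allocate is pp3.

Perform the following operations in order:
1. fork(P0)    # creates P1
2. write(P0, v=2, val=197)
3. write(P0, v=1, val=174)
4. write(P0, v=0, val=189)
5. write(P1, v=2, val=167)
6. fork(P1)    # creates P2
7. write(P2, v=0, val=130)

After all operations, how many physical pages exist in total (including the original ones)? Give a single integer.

Op 1: fork(P0) -> P1. 3 ppages; refcounts: pp0:2 pp1:2 pp2:2
Op 2: write(P0, v2, 197). refcount(pp2)=2>1 -> COPY to pp3. 4 ppages; refcounts: pp0:2 pp1:2 pp2:1 pp3:1
Op 3: write(P0, v1, 174). refcount(pp1)=2>1 -> COPY to pp4. 5 ppages; refcounts: pp0:2 pp1:1 pp2:1 pp3:1 pp4:1
Op 4: write(P0, v0, 189). refcount(pp0)=2>1 -> COPY to pp5. 6 ppages; refcounts: pp0:1 pp1:1 pp2:1 pp3:1 pp4:1 pp5:1
Op 5: write(P1, v2, 167). refcount(pp2)=1 -> write in place. 6 ppages; refcounts: pp0:1 pp1:1 pp2:1 pp3:1 pp4:1 pp5:1
Op 6: fork(P1) -> P2. 6 ppages; refcounts: pp0:2 pp1:2 pp2:2 pp3:1 pp4:1 pp5:1
Op 7: write(P2, v0, 130). refcount(pp0)=2>1 -> COPY to pp6. 7 ppages; refcounts: pp0:1 pp1:2 pp2:2 pp3:1 pp4:1 pp5:1 pp6:1

Answer: 7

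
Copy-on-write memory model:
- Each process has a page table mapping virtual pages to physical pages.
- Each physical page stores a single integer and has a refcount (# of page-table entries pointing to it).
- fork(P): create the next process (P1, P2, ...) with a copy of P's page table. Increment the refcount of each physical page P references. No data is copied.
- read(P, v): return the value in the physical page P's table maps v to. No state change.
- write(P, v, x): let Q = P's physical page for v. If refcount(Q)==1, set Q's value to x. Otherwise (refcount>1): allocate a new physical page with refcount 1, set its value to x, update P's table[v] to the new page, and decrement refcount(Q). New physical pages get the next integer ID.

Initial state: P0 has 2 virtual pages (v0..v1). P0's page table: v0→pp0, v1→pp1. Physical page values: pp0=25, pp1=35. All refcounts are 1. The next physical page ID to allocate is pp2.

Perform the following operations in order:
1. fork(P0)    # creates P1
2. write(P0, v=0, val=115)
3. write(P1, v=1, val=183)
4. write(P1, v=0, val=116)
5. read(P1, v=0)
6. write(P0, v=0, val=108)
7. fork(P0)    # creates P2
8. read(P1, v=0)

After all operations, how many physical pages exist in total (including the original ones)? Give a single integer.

Answer: 4

Derivation:
Op 1: fork(P0) -> P1. 2 ppages; refcounts: pp0:2 pp1:2
Op 2: write(P0, v0, 115). refcount(pp0)=2>1 -> COPY to pp2. 3 ppages; refcounts: pp0:1 pp1:2 pp2:1
Op 3: write(P1, v1, 183). refcount(pp1)=2>1 -> COPY to pp3. 4 ppages; refcounts: pp0:1 pp1:1 pp2:1 pp3:1
Op 4: write(P1, v0, 116). refcount(pp0)=1 -> write in place. 4 ppages; refcounts: pp0:1 pp1:1 pp2:1 pp3:1
Op 5: read(P1, v0) -> 116. No state change.
Op 6: write(P0, v0, 108). refcount(pp2)=1 -> write in place. 4 ppages; refcounts: pp0:1 pp1:1 pp2:1 pp3:1
Op 7: fork(P0) -> P2. 4 ppages; refcounts: pp0:1 pp1:2 pp2:2 pp3:1
Op 8: read(P1, v0) -> 116. No state change.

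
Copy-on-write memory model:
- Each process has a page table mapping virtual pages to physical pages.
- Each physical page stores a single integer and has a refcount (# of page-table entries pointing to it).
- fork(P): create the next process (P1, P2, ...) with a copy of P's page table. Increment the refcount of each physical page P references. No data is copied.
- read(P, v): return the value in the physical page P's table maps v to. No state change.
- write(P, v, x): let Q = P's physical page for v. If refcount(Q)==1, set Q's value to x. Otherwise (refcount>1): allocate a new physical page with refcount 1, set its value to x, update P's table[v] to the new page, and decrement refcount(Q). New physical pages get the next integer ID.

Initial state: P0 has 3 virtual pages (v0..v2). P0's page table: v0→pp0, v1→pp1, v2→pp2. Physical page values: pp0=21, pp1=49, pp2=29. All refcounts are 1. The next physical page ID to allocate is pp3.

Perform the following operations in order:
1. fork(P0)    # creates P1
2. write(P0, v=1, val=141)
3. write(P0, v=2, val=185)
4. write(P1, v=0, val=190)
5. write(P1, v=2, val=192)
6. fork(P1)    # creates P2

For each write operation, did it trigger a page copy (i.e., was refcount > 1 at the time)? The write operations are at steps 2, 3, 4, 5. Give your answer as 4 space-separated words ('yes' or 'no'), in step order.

Op 1: fork(P0) -> P1. 3 ppages; refcounts: pp0:2 pp1:2 pp2:2
Op 2: write(P0, v1, 141). refcount(pp1)=2>1 -> COPY to pp3. 4 ppages; refcounts: pp0:2 pp1:1 pp2:2 pp3:1
Op 3: write(P0, v2, 185). refcount(pp2)=2>1 -> COPY to pp4. 5 ppages; refcounts: pp0:2 pp1:1 pp2:1 pp3:1 pp4:1
Op 4: write(P1, v0, 190). refcount(pp0)=2>1 -> COPY to pp5. 6 ppages; refcounts: pp0:1 pp1:1 pp2:1 pp3:1 pp4:1 pp5:1
Op 5: write(P1, v2, 192). refcount(pp2)=1 -> write in place. 6 ppages; refcounts: pp0:1 pp1:1 pp2:1 pp3:1 pp4:1 pp5:1
Op 6: fork(P1) -> P2. 6 ppages; refcounts: pp0:1 pp1:2 pp2:2 pp3:1 pp4:1 pp5:2

yes yes yes no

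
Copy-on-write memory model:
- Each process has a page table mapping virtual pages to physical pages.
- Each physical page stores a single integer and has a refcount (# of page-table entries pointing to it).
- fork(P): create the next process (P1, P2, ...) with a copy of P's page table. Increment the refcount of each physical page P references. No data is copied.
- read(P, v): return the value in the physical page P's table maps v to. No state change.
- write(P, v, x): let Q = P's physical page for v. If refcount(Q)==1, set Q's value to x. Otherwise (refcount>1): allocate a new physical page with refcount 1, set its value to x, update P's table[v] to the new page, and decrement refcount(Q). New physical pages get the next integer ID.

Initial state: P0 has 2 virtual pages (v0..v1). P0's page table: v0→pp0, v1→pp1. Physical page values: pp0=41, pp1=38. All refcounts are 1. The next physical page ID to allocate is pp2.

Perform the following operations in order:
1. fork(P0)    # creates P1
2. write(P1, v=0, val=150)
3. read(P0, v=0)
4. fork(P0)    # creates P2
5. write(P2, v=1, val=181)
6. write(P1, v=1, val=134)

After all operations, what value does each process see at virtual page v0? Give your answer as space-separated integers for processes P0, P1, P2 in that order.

Answer: 41 150 41

Derivation:
Op 1: fork(P0) -> P1. 2 ppages; refcounts: pp0:2 pp1:2
Op 2: write(P1, v0, 150). refcount(pp0)=2>1 -> COPY to pp2. 3 ppages; refcounts: pp0:1 pp1:2 pp2:1
Op 3: read(P0, v0) -> 41. No state change.
Op 4: fork(P0) -> P2. 3 ppages; refcounts: pp0:2 pp1:3 pp2:1
Op 5: write(P2, v1, 181). refcount(pp1)=3>1 -> COPY to pp3. 4 ppages; refcounts: pp0:2 pp1:2 pp2:1 pp3:1
Op 6: write(P1, v1, 134). refcount(pp1)=2>1 -> COPY to pp4. 5 ppages; refcounts: pp0:2 pp1:1 pp2:1 pp3:1 pp4:1
P0: v0 -> pp0 = 41
P1: v0 -> pp2 = 150
P2: v0 -> pp0 = 41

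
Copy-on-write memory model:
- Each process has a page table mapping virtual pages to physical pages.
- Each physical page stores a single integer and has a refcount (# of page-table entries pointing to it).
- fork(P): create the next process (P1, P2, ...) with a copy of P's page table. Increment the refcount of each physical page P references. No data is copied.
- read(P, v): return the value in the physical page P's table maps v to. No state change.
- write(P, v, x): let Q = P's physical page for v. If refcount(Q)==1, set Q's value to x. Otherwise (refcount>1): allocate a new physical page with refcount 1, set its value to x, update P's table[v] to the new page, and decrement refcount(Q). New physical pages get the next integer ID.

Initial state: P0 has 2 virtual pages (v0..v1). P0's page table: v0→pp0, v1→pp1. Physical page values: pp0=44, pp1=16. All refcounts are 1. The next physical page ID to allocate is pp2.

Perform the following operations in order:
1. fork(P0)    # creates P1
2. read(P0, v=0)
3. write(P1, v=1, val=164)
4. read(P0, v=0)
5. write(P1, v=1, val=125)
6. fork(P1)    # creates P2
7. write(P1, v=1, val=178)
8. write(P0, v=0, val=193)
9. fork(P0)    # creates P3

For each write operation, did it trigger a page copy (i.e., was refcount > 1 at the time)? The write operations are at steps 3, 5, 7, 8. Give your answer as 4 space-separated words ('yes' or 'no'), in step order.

Op 1: fork(P0) -> P1. 2 ppages; refcounts: pp0:2 pp1:2
Op 2: read(P0, v0) -> 44. No state change.
Op 3: write(P1, v1, 164). refcount(pp1)=2>1 -> COPY to pp2. 3 ppages; refcounts: pp0:2 pp1:1 pp2:1
Op 4: read(P0, v0) -> 44. No state change.
Op 5: write(P1, v1, 125). refcount(pp2)=1 -> write in place. 3 ppages; refcounts: pp0:2 pp1:1 pp2:1
Op 6: fork(P1) -> P2. 3 ppages; refcounts: pp0:3 pp1:1 pp2:2
Op 7: write(P1, v1, 178). refcount(pp2)=2>1 -> COPY to pp3. 4 ppages; refcounts: pp0:3 pp1:1 pp2:1 pp3:1
Op 8: write(P0, v0, 193). refcount(pp0)=3>1 -> COPY to pp4. 5 ppages; refcounts: pp0:2 pp1:1 pp2:1 pp3:1 pp4:1
Op 9: fork(P0) -> P3. 5 ppages; refcounts: pp0:2 pp1:2 pp2:1 pp3:1 pp4:2

yes no yes yes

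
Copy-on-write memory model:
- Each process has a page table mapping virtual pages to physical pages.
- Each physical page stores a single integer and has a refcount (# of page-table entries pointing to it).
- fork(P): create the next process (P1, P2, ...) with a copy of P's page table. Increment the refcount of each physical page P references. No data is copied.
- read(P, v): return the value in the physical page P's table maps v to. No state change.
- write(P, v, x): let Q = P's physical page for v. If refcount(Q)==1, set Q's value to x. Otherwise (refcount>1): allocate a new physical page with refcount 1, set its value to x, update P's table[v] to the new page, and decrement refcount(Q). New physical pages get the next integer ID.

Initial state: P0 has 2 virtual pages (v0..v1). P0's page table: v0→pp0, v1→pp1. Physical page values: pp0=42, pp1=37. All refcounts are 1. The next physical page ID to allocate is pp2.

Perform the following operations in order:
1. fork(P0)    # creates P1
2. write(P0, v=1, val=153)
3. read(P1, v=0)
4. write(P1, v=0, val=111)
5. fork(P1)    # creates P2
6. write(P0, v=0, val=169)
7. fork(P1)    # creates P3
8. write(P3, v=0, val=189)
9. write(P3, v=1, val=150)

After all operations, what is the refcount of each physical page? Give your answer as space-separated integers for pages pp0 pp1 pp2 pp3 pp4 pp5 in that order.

Answer: 1 2 1 2 1 1

Derivation:
Op 1: fork(P0) -> P1. 2 ppages; refcounts: pp0:2 pp1:2
Op 2: write(P0, v1, 153). refcount(pp1)=2>1 -> COPY to pp2. 3 ppages; refcounts: pp0:2 pp1:1 pp2:1
Op 3: read(P1, v0) -> 42. No state change.
Op 4: write(P1, v0, 111). refcount(pp0)=2>1 -> COPY to pp3. 4 ppages; refcounts: pp0:1 pp1:1 pp2:1 pp3:1
Op 5: fork(P1) -> P2. 4 ppages; refcounts: pp0:1 pp1:2 pp2:1 pp3:2
Op 6: write(P0, v0, 169). refcount(pp0)=1 -> write in place. 4 ppages; refcounts: pp0:1 pp1:2 pp2:1 pp3:2
Op 7: fork(P1) -> P3. 4 ppages; refcounts: pp0:1 pp1:3 pp2:1 pp3:3
Op 8: write(P3, v0, 189). refcount(pp3)=3>1 -> COPY to pp4. 5 ppages; refcounts: pp0:1 pp1:3 pp2:1 pp3:2 pp4:1
Op 9: write(P3, v1, 150). refcount(pp1)=3>1 -> COPY to pp5. 6 ppages; refcounts: pp0:1 pp1:2 pp2:1 pp3:2 pp4:1 pp5:1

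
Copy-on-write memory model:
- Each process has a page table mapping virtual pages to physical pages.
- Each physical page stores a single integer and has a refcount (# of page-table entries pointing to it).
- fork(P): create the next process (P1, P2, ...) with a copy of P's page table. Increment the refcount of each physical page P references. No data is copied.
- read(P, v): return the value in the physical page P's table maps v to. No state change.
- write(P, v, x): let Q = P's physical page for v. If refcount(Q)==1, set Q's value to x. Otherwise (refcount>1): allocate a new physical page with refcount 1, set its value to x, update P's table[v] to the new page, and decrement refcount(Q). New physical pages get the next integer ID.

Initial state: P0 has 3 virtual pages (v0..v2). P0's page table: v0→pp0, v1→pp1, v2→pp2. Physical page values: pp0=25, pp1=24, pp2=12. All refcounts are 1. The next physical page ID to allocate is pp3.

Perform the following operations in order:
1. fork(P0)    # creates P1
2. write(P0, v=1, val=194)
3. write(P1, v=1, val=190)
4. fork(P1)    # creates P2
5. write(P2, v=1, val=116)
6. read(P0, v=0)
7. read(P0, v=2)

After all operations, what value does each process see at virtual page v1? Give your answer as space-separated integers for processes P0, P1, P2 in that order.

Answer: 194 190 116

Derivation:
Op 1: fork(P0) -> P1. 3 ppages; refcounts: pp0:2 pp1:2 pp2:2
Op 2: write(P0, v1, 194). refcount(pp1)=2>1 -> COPY to pp3. 4 ppages; refcounts: pp0:2 pp1:1 pp2:2 pp3:1
Op 3: write(P1, v1, 190). refcount(pp1)=1 -> write in place. 4 ppages; refcounts: pp0:2 pp1:1 pp2:2 pp3:1
Op 4: fork(P1) -> P2. 4 ppages; refcounts: pp0:3 pp1:2 pp2:3 pp3:1
Op 5: write(P2, v1, 116). refcount(pp1)=2>1 -> COPY to pp4. 5 ppages; refcounts: pp0:3 pp1:1 pp2:3 pp3:1 pp4:1
Op 6: read(P0, v0) -> 25. No state change.
Op 7: read(P0, v2) -> 12. No state change.
P0: v1 -> pp3 = 194
P1: v1 -> pp1 = 190
P2: v1 -> pp4 = 116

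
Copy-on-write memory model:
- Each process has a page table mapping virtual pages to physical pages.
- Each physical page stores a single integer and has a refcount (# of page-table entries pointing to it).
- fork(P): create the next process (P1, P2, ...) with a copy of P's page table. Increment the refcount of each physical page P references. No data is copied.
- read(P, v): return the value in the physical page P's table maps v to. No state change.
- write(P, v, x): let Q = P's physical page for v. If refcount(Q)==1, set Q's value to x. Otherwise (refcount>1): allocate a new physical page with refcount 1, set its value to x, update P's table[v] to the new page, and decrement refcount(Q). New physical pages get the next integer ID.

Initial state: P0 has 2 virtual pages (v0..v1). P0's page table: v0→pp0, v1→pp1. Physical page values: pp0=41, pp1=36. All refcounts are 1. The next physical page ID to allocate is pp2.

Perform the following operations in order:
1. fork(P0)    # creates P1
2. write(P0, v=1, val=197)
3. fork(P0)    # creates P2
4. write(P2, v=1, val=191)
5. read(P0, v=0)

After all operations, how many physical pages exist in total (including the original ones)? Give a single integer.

Op 1: fork(P0) -> P1. 2 ppages; refcounts: pp0:2 pp1:2
Op 2: write(P0, v1, 197). refcount(pp1)=2>1 -> COPY to pp2. 3 ppages; refcounts: pp0:2 pp1:1 pp2:1
Op 3: fork(P0) -> P2. 3 ppages; refcounts: pp0:3 pp1:1 pp2:2
Op 4: write(P2, v1, 191). refcount(pp2)=2>1 -> COPY to pp3. 4 ppages; refcounts: pp0:3 pp1:1 pp2:1 pp3:1
Op 5: read(P0, v0) -> 41. No state change.

Answer: 4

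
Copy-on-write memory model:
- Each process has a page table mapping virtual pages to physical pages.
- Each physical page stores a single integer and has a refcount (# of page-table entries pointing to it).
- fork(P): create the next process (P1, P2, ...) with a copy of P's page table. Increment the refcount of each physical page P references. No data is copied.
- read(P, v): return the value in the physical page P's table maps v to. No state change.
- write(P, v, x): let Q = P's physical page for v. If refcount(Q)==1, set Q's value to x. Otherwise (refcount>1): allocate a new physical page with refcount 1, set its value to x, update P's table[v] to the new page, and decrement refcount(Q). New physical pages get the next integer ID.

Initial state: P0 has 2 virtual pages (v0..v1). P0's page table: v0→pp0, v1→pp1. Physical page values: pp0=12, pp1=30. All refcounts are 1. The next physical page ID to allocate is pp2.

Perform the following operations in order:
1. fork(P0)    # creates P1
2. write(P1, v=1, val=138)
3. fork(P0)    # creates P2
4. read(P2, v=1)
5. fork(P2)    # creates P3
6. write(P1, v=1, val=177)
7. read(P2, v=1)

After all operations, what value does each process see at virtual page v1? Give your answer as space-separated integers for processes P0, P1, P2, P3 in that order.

Op 1: fork(P0) -> P1. 2 ppages; refcounts: pp0:2 pp1:2
Op 2: write(P1, v1, 138). refcount(pp1)=2>1 -> COPY to pp2. 3 ppages; refcounts: pp0:2 pp1:1 pp2:1
Op 3: fork(P0) -> P2. 3 ppages; refcounts: pp0:3 pp1:2 pp2:1
Op 4: read(P2, v1) -> 30. No state change.
Op 5: fork(P2) -> P3. 3 ppages; refcounts: pp0:4 pp1:3 pp2:1
Op 6: write(P1, v1, 177). refcount(pp2)=1 -> write in place. 3 ppages; refcounts: pp0:4 pp1:3 pp2:1
Op 7: read(P2, v1) -> 30. No state change.
P0: v1 -> pp1 = 30
P1: v1 -> pp2 = 177
P2: v1 -> pp1 = 30
P3: v1 -> pp1 = 30

Answer: 30 177 30 30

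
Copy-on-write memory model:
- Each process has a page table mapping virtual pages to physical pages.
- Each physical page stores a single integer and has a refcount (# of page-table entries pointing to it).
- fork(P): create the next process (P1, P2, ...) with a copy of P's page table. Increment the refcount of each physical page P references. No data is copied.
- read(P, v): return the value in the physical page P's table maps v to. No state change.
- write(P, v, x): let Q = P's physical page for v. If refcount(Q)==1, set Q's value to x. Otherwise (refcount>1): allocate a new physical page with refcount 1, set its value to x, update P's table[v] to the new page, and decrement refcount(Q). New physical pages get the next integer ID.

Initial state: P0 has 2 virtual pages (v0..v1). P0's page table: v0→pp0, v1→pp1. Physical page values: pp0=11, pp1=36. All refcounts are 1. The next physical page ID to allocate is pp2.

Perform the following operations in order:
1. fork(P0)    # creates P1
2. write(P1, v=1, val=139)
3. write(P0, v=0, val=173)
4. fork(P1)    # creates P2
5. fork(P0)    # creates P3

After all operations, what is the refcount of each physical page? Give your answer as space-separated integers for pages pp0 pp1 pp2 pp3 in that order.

Answer: 2 2 2 2

Derivation:
Op 1: fork(P0) -> P1. 2 ppages; refcounts: pp0:2 pp1:2
Op 2: write(P1, v1, 139). refcount(pp1)=2>1 -> COPY to pp2. 3 ppages; refcounts: pp0:2 pp1:1 pp2:1
Op 3: write(P0, v0, 173). refcount(pp0)=2>1 -> COPY to pp3. 4 ppages; refcounts: pp0:1 pp1:1 pp2:1 pp3:1
Op 4: fork(P1) -> P2. 4 ppages; refcounts: pp0:2 pp1:1 pp2:2 pp3:1
Op 5: fork(P0) -> P3. 4 ppages; refcounts: pp0:2 pp1:2 pp2:2 pp3:2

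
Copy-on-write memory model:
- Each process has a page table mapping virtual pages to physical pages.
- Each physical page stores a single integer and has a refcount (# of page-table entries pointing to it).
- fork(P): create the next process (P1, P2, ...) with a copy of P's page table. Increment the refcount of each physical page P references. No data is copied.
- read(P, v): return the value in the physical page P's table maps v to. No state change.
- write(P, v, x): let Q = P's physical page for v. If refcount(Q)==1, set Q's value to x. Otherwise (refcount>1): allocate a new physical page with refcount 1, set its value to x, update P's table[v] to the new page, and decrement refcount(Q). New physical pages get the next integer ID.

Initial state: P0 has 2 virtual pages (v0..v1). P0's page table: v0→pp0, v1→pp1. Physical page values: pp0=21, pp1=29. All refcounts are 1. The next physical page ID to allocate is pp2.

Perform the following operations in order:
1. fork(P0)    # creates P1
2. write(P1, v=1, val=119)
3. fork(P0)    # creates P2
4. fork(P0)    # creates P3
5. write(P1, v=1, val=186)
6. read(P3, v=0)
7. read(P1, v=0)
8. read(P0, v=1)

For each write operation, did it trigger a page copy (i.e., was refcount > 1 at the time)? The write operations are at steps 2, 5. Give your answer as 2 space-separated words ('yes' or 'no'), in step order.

Op 1: fork(P0) -> P1. 2 ppages; refcounts: pp0:2 pp1:2
Op 2: write(P1, v1, 119). refcount(pp1)=2>1 -> COPY to pp2. 3 ppages; refcounts: pp0:2 pp1:1 pp2:1
Op 3: fork(P0) -> P2. 3 ppages; refcounts: pp0:3 pp1:2 pp2:1
Op 4: fork(P0) -> P3. 3 ppages; refcounts: pp0:4 pp1:3 pp2:1
Op 5: write(P1, v1, 186). refcount(pp2)=1 -> write in place. 3 ppages; refcounts: pp0:4 pp1:3 pp2:1
Op 6: read(P3, v0) -> 21. No state change.
Op 7: read(P1, v0) -> 21. No state change.
Op 8: read(P0, v1) -> 29. No state change.

yes no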